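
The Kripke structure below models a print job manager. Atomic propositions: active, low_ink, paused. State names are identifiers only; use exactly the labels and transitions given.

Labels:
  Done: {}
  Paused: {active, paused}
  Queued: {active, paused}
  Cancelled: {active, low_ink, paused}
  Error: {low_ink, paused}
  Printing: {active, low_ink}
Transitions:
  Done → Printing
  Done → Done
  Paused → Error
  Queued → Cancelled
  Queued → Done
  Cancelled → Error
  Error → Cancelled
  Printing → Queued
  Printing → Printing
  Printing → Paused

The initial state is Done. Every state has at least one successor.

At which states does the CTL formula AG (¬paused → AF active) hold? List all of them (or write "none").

States satisfying ¬paused → AF active: {Paused, Queued, Cancelled, Error, Printing}.
States satisfying AG (¬paused → AF active): {Paused, Cancelled, Error}.

{Paused, Cancelled, Error}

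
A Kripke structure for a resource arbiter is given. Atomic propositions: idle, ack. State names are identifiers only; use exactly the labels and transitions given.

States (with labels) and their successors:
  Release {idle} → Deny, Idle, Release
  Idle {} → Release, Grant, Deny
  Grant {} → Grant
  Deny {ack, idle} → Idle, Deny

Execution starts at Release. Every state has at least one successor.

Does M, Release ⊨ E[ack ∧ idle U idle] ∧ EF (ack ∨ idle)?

States satisfying ack ∧ idle: {Deny}.
States satisfying idle: {Release, Deny}.
States satisfying E[ack ∧ idle U idle]: {Release, Deny}.
States satisfying ack ∨ idle: {Release, Deny}.
States satisfying EF (ack ∨ idle): {Release, Idle, Deny}.
States satisfying E[ack ∧ idle U idle] ∧ EF (ack ∨ idle): {Release, Deny}.
Release ∈ Sat(E[ack ∧ idle U idle] ∧ EF (ack ∨ idle)).

Satisfied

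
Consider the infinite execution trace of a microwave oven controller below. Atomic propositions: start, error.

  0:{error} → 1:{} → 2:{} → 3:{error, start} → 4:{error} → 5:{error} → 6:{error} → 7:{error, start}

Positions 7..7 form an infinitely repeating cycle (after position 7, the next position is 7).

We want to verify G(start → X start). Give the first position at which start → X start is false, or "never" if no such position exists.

3

Check start → X start at each position in order: 0 ✓, 1 ✓, 2 ✓.
At position 3 the labels are {error, start} and the next position 4 has {error}, so start → X start is false there. This is the first violation.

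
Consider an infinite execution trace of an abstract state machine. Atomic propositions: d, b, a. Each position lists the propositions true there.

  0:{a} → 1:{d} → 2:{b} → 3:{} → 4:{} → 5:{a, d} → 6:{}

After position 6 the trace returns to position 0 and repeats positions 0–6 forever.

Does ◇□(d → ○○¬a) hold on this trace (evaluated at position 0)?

□(d → ○○¬a) is false at every position 0..6, so it never becomes true and ◇□(d → ○○¬a) fails.

Violated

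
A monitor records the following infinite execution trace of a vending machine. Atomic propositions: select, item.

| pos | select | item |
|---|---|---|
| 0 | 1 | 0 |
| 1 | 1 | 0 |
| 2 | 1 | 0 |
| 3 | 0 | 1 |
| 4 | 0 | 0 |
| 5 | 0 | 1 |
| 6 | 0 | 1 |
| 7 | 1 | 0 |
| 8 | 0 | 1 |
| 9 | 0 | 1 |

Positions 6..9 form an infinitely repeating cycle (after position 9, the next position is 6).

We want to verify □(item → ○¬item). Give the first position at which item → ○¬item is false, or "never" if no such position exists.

Check item → ○¬item at each position in order: 0 ✓, 1 ✓, 2 ✓, 3 ✓, 4 ✓.
At position 5 the labels are {item} and the next position 6 has {item}, so item → ○¬item is false there. This is the first violation.

5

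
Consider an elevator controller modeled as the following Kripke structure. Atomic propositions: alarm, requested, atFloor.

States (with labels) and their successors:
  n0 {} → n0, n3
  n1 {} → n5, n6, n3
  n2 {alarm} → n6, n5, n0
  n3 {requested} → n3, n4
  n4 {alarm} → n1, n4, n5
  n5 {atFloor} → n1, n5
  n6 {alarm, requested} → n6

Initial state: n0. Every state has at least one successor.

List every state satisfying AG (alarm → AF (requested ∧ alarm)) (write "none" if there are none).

States satisfying alarm → AF (requested ∧ alarm): {n0, n1, n3, n5, n6}.
States satisfying AG (alarm → AF (requested ∧ alarm)): {n6}.

{n6}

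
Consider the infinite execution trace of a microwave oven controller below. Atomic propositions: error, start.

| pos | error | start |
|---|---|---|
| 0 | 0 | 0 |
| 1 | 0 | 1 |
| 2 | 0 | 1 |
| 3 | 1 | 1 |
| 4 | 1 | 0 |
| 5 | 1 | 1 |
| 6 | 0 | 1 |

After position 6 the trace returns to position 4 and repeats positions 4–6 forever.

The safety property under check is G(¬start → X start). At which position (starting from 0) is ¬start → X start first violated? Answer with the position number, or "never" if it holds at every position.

never

¬start → X start holds at every position 0..6, and those are all the positions the trace ever visits, so the invariant G(¬start → X start) is never violated.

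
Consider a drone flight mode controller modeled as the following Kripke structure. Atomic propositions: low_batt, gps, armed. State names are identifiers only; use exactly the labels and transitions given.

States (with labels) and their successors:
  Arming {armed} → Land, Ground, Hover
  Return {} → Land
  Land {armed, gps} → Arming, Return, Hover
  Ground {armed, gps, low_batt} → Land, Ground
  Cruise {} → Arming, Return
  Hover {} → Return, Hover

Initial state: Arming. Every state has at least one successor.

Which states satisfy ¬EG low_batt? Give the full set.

{Arming, Return, Land, Cruise, Hover}

States satisfying low_batt: {Ground}.
States satisfying EG low_batt: {Ground}.
States satisfying ¬EG low_batt: {Arming, Return, Land, Cruise, Hover}.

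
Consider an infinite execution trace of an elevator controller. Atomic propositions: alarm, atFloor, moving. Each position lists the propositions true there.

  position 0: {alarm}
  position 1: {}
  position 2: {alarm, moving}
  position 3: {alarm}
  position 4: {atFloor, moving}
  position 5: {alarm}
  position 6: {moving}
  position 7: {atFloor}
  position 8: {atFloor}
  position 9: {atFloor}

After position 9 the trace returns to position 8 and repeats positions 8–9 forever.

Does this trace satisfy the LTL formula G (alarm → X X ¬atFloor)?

Violated

alarm → X X ¬atFloor must hold at every position from 0 onward. It fails at position 2, so G (alarm → X X ¬atFloor) is false.
Positions where alarm holds: 0, 2, 3, 5.
Check X X ¬atFloor at each: 0→ok, 2→fails, 3→ok, 5→fails.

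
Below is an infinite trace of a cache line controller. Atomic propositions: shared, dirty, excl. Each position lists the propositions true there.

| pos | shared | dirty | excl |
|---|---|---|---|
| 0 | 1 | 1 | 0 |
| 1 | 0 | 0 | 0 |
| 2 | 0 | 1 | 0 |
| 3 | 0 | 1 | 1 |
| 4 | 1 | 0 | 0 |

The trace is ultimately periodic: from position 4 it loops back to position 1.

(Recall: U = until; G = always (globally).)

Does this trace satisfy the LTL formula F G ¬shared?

G ¬shared is false at every position 0..4, so it never becomes true and F G ¬shared fails.

Does not hold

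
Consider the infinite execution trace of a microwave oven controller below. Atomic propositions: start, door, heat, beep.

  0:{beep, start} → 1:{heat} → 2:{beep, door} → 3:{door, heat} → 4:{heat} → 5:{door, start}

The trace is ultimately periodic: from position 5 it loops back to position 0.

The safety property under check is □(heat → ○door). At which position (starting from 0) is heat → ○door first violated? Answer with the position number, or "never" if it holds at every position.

Check heat → ○door at each position in order: 0 ✓, 1 ✓, 2 ✓.
At position 3 the labels are {door, heat} and the next position 4 has {heat}, so heat → ○door is false there. This is the first violation.

3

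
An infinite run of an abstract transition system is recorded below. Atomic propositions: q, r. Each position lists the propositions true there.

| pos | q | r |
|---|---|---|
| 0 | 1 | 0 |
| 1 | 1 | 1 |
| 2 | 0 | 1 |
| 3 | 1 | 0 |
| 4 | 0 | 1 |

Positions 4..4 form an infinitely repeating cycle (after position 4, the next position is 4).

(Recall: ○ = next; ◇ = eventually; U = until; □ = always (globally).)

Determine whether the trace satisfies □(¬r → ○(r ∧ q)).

No

¬r → ○(r ∧ q) must hold at every position from 0 onward. It fails at position 3, so □(¬r → ○(r ∧ q)) is false.
Positions where ¬r holds: 0, 3.
Check ○(r ∧ q) at each: 0→ok, 3→fails.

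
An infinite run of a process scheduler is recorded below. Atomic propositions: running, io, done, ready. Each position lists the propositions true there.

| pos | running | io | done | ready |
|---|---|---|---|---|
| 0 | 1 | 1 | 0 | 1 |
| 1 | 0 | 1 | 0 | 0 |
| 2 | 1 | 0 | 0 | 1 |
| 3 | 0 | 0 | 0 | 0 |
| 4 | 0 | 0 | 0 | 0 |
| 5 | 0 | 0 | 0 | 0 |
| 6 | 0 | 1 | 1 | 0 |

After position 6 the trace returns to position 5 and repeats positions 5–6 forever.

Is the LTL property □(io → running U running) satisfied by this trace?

io → running U running must hold at every position from 0 onward. It fails at position 1, so □(io → running U running) is false.
Positions where io holds: 0, 1, 6.
Check running U running at each: 0→ok, 1→fails, 6→fails.

Violated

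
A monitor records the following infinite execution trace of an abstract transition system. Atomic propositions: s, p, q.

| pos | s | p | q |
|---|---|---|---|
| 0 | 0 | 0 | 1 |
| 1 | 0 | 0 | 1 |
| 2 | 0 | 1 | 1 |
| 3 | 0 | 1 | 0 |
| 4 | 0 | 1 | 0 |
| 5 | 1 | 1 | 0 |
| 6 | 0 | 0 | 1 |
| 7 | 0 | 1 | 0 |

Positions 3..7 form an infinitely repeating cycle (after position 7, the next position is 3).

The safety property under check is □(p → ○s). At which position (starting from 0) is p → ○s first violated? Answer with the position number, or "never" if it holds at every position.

Check p → ○s at each position in order: 0 ✓, 1 ✓.
At position 2 the labels are {p, q} and the next position 3 has {p}, so p → ○s is false there. This is the first violation.

2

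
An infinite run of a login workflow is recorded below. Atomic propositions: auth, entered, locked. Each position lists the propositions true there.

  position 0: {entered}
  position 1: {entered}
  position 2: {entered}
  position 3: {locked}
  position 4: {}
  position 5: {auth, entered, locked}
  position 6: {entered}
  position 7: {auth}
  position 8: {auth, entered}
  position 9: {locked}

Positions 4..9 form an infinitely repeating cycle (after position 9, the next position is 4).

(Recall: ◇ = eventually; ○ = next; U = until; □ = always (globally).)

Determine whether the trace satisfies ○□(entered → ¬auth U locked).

No

The position after 0 is 1; □(entered → ¬auth U locked) is false there.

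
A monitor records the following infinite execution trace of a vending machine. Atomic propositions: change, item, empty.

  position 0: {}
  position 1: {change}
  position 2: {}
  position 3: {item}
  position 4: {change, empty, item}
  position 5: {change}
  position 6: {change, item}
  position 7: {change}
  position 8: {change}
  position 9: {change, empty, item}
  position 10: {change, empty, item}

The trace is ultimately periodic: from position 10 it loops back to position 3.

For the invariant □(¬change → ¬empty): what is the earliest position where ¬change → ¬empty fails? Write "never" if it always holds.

never

¬change → ¬empty holds at every position 0..10, and those are all the positions the trace ever visits, so the invariant □(¬change → ¬empty) is never violated.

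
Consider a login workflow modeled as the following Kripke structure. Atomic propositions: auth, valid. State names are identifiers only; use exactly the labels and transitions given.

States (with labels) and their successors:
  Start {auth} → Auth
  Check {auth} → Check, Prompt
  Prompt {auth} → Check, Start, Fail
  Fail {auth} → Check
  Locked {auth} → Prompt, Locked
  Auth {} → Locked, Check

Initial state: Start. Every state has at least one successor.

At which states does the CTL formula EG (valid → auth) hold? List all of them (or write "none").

{Start, Check, Prompt, Fail, Locked, Auth}

States satisfying valid → auth: {Start, Check, Prompt, Fail, Locked, Auth}.
States satisfying EG (valid → auth): {Start, Check, Prompt, Fail, Locked, Auth}.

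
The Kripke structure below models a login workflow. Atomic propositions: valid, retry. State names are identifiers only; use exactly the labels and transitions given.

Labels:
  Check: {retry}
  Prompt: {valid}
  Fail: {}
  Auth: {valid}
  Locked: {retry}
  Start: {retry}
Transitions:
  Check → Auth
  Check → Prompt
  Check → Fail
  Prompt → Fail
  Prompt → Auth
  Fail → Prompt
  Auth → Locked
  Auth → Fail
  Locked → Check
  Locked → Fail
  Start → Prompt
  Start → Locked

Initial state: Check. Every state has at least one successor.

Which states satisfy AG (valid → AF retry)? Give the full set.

none

States satisfying valid → AF retry: {Check, Fail, Locked, Start}.
States satisfying AG (valid → AF retry): ∅.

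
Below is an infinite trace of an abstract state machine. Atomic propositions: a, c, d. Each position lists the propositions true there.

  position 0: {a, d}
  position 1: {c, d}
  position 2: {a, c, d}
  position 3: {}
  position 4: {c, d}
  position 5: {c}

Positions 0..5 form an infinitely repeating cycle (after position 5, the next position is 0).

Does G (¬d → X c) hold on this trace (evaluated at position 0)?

¬d → X c must hold at every position from 0 onward. It fails at position 5, so G (¬d → X c) is false.
Positions where ¬d holds: 3, 5.
Check X c at each: 3→ok, 5→fails.

Violated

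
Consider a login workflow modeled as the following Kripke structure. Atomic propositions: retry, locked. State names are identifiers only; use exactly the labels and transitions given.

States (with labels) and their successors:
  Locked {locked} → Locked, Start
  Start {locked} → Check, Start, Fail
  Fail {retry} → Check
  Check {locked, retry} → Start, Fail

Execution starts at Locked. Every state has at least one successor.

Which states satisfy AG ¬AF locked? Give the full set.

States satisfying ¬AF locked: ∅.
States satisfying AG ¬AF locked: ∅.

none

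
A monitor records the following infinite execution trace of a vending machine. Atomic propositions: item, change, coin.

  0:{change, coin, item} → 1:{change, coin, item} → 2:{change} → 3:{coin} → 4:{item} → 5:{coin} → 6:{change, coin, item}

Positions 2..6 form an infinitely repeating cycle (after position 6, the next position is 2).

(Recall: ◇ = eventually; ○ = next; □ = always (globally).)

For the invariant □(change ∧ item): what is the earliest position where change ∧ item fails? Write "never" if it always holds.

2

Check change ∧ item at each position in order: 0 ✓, 1 ✓.
At position 2 the labels are {change}, so change ∧ item is false there. This is the first violation.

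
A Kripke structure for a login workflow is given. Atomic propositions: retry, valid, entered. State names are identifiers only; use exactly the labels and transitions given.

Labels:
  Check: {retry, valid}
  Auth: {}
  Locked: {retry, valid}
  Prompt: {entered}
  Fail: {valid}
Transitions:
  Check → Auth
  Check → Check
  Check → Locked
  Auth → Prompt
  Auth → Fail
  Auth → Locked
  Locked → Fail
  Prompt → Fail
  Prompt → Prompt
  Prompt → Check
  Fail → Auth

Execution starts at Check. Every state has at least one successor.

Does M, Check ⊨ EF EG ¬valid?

Yes

States satisfying EG ¬valid: {Auth, Prompt}.
States satisfying EF EG ¬valid: {Check, Auth, Locked, Prompt, Fail}.
Some path from Check reaches a state where EG ¬valid holds.
Check ∈ Sat(EF EG ¬valid).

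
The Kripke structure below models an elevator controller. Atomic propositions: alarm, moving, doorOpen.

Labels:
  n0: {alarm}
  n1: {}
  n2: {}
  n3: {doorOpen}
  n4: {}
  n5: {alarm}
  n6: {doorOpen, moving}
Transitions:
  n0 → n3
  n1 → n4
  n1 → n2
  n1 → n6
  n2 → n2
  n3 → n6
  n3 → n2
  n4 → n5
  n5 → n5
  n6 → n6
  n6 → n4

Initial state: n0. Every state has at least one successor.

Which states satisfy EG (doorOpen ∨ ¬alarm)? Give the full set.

{n1, n2, n3, n6}

States satisfying doorOpen ∨ ¬alarm: {n1, n2, n3, n4, n6}.
States satisfying EG (doorOpen ∨ ¬alarm): {n1, n2, n3, n6}.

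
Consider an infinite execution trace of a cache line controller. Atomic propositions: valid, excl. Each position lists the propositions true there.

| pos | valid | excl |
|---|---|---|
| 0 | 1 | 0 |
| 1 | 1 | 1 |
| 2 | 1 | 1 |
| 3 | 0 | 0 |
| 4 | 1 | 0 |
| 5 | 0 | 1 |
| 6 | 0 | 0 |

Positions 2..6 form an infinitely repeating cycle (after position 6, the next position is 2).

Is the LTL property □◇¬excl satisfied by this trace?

◇¬excl holds at every position 0..6, and those are all positions ever visited, so □◇¬excl holds.

Yes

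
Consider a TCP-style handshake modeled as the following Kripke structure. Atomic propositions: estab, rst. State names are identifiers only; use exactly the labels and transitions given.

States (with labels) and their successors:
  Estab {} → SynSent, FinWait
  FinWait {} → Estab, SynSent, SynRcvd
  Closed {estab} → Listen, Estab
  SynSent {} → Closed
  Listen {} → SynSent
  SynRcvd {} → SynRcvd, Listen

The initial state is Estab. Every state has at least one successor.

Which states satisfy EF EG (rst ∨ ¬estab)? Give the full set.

States satisfying EG (rst ∨ ¬estab): {Estab, FinWait, SynRcvd}.
States satisfying EF EG (rst ∨ ¬estab): {Estab, FinWait, Closed, SynSent, Listen, SynRcvd}.

{Estab, FinWait, Closed, SynSent, Listen, SynRcvd}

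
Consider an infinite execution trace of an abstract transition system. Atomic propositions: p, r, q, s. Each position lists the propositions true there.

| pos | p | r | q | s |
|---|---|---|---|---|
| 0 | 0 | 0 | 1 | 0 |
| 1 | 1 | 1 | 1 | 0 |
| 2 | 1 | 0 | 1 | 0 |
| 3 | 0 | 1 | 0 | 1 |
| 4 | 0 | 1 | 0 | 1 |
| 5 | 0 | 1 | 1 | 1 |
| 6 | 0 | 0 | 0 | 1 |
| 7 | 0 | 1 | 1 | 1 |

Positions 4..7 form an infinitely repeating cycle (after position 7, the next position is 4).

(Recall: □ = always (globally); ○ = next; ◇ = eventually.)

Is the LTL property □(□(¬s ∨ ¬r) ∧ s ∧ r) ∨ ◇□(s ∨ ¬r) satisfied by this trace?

Yes

□(¬s ∨ ¬r) ∧ s ∧ r must hold at every position from 0 onward. It fails at position 0, so □(□(¬s ∨ ¬r) ∧ s ∧ r) is false.
□(s ∨ ¬r) holds at position 2, which is reachable from 0, so ◇□(s ∨ ¬r) holds.
At position 0: □(□(¬s ∨ ¬r) ∧ s ∧ r) is false; ◇□(s ∨ ¬r) is true; so □(□(¬s ∨ ¬r) ∧ s ∧ r) ∨ ◇□(s ∨ ¬r) is true.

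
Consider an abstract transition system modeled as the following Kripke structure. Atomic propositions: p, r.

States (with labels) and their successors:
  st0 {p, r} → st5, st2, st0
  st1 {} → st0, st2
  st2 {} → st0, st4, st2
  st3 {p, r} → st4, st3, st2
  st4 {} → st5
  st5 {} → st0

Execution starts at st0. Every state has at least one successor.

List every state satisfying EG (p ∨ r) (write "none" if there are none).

States satisfying p ∨ r: {st0, st3}.
States satisfying EG (p ∨ r): {st0, st3}.

{st0, st3}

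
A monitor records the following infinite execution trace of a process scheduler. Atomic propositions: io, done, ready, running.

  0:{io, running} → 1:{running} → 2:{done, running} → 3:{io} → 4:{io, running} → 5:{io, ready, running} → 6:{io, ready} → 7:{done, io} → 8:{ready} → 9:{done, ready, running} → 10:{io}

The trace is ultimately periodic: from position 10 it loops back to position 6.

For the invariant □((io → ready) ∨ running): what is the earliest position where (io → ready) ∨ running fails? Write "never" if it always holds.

Check (io → ready) ∨ running at each position in order: 0 ✓, 1 ✓, 2 ✓.
At position 3 the labels are {io}, so (io → ready) ∨ running is false there. This is the first violation.

3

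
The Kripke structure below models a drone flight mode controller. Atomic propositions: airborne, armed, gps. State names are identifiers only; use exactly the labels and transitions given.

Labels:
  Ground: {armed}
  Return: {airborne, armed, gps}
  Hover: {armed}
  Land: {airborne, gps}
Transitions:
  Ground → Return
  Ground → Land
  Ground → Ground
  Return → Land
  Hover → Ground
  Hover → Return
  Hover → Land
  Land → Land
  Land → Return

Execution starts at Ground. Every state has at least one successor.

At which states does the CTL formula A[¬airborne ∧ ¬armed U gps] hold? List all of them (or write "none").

States satisfying ¬airborne ∧ ¬armed: ∅.
States satisfying gps: {Return, Land}.
States satisfying A[¬airborne ∧ ¬armed U gps]: {Return, Land}.

{Return, Land}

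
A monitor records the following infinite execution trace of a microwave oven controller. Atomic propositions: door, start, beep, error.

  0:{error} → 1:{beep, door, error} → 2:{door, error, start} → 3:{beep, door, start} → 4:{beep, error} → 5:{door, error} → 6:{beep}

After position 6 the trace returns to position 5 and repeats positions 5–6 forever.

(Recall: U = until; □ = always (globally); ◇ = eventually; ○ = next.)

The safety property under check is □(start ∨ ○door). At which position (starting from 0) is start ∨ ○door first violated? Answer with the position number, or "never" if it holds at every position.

5

Check start ∨ ○door at each position in order: 0 ✓, 1 ✓, 2 ✓, 3 ✓, 4 ✓.
At position 5 the labels are {door, error} and the next position 6 has {beep}, so start ∨ ○door is false there. This is the first violation.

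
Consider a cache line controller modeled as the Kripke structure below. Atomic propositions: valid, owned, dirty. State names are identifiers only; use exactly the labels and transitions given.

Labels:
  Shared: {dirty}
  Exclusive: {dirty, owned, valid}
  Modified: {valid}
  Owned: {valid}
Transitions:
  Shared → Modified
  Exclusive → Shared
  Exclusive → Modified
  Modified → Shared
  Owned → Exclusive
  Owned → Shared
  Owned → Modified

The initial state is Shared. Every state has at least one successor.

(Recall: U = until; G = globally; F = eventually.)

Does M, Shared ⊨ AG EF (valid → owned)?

States satisfying EF (valid → owned): {Shared, Exclusive, Modified, Owned}.
States satisfying AG EF (valid → owned): {Shared, Exclusive, Modified, Owned}.
Every state reachable from Shared satisfies EF (valid → owned).
Shared ∈ Sat(AG EF (valid → owned)).

Yes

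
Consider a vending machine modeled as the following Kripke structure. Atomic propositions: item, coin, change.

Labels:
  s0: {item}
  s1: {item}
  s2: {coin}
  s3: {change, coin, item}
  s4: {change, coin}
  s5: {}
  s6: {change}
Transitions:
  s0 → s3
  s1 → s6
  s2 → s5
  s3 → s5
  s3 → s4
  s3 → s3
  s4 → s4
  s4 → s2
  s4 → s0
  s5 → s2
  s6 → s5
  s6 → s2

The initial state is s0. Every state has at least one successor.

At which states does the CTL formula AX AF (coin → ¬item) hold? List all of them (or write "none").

States satisfying AF (coin → ¬item): {s0, s1, s2, s4, s5, s6}.
States satisfying AX AF (coin → ¬item): {s1, s2, s4, s5, s6}.

{s1, s2, s4, s5, s6}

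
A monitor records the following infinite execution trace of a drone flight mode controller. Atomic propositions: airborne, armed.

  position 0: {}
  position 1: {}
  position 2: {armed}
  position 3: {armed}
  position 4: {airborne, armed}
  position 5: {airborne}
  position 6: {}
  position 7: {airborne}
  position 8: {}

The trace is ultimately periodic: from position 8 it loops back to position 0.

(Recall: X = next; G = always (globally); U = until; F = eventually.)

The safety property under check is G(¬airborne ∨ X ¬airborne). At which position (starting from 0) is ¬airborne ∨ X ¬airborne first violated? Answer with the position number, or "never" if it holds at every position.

4

Check ¬airborne ∨ X ¬airborne at each position in order: 0 ✓, 1 ✓, 2 ✓, 3 ✓.
At position 4 the labels are {airborne, armed} and the next position 5 has {airborne}, so ¬airborne ∨ X ¬airborne is false there. This is the first violation.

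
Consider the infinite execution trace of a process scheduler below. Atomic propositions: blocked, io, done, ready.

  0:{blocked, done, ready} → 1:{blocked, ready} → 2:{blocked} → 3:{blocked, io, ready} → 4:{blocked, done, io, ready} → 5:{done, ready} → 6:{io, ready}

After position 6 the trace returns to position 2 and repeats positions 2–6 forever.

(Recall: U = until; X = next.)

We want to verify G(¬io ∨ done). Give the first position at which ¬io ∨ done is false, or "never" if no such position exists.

Check ¬io ∨ done at each position in order: 0 ✓, 1 ✓, 2 ✓.
At position 3 the labels are {blocked, io, ready}, so ¬io ∨ done is false there. This is the first violation.

3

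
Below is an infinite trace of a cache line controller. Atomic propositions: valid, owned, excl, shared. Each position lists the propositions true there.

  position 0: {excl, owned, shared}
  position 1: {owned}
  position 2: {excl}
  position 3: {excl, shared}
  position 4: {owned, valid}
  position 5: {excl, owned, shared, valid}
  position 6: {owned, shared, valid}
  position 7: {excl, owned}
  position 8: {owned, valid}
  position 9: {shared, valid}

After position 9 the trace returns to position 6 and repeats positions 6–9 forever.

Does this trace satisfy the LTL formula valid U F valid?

Holds

Walking from position 0: F valid first holds at position 0, and valid holds at every earlier position along the way, so valid U F valid holds.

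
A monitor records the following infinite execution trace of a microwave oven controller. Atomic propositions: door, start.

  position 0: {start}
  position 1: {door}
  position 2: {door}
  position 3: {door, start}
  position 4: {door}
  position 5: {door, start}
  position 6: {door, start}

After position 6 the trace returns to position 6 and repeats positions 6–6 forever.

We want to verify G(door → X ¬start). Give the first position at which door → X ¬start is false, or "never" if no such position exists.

2

Check door → X ¬start at each position in order: 0 ✓, 1 ✓.
At position 2 the labels are {door} and the next position 3 has {door, start}, so door → X ¬start is false there. This is the first violation.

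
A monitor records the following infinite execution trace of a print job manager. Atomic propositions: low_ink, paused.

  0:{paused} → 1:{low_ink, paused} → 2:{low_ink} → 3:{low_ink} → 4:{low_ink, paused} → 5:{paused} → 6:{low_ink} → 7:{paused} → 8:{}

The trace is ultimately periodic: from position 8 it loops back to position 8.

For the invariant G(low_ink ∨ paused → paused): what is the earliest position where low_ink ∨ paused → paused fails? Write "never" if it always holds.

Check low_ink ∨ paused → paused at each position in order: 0 ✓, 1 ✓.
At position 2 the labels are {low_ink}, so low_ink ∨ paused → paused is false there. This is the first violation.

2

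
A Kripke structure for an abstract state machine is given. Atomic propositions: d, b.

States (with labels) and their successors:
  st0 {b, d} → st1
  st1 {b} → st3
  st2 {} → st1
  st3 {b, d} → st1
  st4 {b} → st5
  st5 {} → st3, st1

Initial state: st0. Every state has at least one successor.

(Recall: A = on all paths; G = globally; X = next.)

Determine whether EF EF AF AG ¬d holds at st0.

States satisfying EF AF AG ¬d: ∅.
States satisfying EF EF AF AG ¬d: ∅.
No suitable path/successor from st0 witnesses the formula.
st0 ∉ Sat(EF EF AF AG ¬d).

No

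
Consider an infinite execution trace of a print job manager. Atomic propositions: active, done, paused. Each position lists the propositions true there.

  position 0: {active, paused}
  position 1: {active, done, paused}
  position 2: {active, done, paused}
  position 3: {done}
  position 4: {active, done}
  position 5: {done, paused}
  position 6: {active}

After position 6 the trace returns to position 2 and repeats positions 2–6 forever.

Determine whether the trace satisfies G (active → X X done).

active → X X done must hold at every position from 0 onward. It fails at position 4, so G (active → X X done) is false.
Positions where active holds: 0, 1, 2, 4, 6.
Check X X done at each: 0→ok, 1→ok, 2→ok, 4→fails, 6→ok.

No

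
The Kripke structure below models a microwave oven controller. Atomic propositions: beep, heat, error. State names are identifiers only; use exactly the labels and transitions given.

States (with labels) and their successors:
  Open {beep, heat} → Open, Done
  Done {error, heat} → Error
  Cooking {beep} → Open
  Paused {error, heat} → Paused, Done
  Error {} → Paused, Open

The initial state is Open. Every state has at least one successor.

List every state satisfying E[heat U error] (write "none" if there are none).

States satisfying heat: {Open, Done, Paused}.
States satisfying error: {Done, Paused}.
States satisfying E[heat U error]: {Open, Done, Paused}.

{Open, Done, Paused}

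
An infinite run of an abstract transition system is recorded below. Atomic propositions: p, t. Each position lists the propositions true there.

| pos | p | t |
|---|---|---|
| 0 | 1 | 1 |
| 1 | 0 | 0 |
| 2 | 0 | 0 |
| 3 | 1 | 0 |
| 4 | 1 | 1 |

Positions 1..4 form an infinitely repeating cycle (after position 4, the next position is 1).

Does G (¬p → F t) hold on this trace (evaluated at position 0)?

¬p → F t holds at every position 0..4, and those are all positions ever visited, so G (¬p → F t) holds.
Positions where ¬p holds: 1, 2.
Check F t at each: 1→ok, 2→ok.

Yes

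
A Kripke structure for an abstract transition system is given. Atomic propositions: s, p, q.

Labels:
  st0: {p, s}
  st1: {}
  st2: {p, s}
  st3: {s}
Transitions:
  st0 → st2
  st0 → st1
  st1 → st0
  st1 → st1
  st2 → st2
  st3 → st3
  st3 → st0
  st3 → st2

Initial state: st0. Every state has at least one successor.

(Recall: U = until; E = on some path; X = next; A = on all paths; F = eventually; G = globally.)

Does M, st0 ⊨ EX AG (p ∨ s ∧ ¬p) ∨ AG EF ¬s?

States satisfying AG (p ∨ s ∧ ¬p): {st2}.
States satisfying EX AG (p ∨ s ∧ ¬p): {st0, st2, st3}.
States satisfying EF ¬s: {st0, st1, st3}.
States satisfying AG EF ¬s: ∅.
States satisfying EX AG (p ∨ s ∧ ¬p) ∨ AG EF ¬s: {st0, st2, st3}.
st0 ∈ Sat(EX AG (p ∨ s ∧ ¬p) ∨ AG EF ¬s).

Yes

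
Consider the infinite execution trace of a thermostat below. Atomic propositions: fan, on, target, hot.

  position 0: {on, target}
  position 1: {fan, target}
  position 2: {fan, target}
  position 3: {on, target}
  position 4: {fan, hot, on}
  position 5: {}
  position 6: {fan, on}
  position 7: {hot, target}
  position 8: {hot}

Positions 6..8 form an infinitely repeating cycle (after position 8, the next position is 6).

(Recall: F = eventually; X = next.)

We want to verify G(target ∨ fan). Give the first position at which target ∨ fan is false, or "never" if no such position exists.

Check target ∨ fan at each position in order: 0 ✓, 1 ✓, 2 ✓, 3 ✓, 4 ✓.
At position 5 the labels are {}, so target ∨ fan is false there. This is the first violation.

5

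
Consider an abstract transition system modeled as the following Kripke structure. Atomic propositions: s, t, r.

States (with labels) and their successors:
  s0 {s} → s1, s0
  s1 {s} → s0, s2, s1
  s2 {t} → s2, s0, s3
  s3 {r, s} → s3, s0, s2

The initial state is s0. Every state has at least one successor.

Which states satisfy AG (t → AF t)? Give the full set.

{s0, s1, s2, s3}

States satisfying t → AF t: {s0, s1, s2, s3}.
States satisfying AG (t → AF t): {s0, s1, s2, s3}.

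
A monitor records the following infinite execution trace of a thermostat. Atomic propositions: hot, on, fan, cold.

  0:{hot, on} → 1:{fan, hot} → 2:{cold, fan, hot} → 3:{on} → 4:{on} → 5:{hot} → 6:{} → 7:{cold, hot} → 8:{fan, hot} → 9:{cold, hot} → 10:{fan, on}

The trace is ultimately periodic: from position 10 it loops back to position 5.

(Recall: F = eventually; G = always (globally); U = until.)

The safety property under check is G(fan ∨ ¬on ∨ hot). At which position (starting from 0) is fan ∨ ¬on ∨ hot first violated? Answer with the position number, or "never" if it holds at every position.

3

Check fan ∨ ¬on ∨ hot at each position in order: 0 ✓, 1 ✓, 2 ✓.
At position 3 the labels are {on}, so fan ∨ ¬on ∨ hot is false there. This is the first violation.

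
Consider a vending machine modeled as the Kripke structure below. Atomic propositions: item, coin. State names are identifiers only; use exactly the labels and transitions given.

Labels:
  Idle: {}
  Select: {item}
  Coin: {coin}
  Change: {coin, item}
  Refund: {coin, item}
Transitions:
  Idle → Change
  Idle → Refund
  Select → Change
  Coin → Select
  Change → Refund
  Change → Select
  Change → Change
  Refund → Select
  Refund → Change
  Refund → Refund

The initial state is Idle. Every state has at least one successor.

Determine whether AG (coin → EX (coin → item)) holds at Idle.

States satisfying coin → EX (coin → item): {Idle, Select, Coin, Change, Refund}.
States satisfying AG (coin → EX (coin → item)): {Idle, Select, Coin, Change, Refund}.
Every state reachable from Idle satisfies coin → EX (coin → item).
Idle ∈ Sat(AG (coin → EX (coin → item))).

Satisfied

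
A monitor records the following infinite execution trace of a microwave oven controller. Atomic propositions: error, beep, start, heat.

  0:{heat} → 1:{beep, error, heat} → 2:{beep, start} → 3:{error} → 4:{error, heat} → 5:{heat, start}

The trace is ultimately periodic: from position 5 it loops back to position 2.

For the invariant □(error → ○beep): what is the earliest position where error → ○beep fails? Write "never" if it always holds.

Check error → ○beep at each position in order: 0 ✓, 1 ✓, 2 ✓.
At position 3 the labels are {error} and the next position 4 has {error, heat}, so error → ○beep is false there. This is the first violation.

3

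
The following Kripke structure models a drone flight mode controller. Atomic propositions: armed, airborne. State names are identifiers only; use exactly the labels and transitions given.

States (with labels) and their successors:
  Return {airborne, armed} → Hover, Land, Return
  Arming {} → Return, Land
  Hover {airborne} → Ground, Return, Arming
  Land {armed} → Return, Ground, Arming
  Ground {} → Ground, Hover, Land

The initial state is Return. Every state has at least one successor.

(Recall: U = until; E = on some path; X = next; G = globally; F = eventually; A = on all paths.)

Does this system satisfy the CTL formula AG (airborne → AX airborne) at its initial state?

States satisfying airborne → AX airborne: {Arming, Land, Ground}.
States satisfying AG (airborne → AX airborne): ∅.
Hover is reachable from Return and violates airborne → AX airborne, so AG fails at Return.
Return ∉ Sat(AG (airborne → AX airborne)).

Does not hold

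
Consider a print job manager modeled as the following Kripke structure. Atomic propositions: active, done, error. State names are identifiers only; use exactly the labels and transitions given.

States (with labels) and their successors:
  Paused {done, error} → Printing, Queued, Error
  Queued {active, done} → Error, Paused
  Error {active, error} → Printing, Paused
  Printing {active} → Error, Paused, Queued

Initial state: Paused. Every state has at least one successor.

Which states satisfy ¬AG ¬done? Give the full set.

States satisfying ¬done: {Error, Printing}.
States satisfying AG ¬done: ∅.
States satisfying ¬AG ¬done: {Paused, Queued, Error, Printing}.

{Paused, Queued, Error, Printing}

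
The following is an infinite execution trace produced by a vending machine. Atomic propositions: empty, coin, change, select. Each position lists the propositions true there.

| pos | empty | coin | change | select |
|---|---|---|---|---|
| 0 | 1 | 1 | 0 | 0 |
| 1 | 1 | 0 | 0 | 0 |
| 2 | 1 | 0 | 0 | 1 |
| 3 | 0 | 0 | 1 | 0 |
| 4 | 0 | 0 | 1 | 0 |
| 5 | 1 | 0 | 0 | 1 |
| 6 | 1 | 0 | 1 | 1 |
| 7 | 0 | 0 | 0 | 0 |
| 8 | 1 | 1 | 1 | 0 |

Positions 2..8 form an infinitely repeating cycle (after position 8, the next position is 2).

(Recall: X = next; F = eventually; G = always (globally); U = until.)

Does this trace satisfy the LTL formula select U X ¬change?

Walking from position 0: X ¬change first holds at position 0, and select holds at every earlier position along the way, so select U X ¬change holds.

Yes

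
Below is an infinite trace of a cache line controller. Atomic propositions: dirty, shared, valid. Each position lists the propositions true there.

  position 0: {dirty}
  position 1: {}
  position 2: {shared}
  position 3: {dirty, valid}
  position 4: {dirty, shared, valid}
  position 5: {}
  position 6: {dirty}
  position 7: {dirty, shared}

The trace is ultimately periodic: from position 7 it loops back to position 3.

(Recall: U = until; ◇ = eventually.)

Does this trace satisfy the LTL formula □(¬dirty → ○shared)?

Does not hold

¬dirty → ○shared must hold at every position from 0 onward. It fails at position 2, so □(¬dirty → ○shared) is false.
Positions where ¬dirty holds: 1, 2, 5.
Check ○shared at each: 1→ok, 2→fails, 5→fails.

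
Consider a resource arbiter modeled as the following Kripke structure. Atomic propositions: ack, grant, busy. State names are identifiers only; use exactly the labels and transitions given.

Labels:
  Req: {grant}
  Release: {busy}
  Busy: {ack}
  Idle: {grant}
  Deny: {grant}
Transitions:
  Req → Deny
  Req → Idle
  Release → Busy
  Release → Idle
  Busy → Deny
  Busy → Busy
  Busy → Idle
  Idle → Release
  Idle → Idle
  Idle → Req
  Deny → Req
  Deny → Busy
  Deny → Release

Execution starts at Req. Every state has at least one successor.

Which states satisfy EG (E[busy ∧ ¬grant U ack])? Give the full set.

States satisfying E[busy ∧ ¬grant U ack]: {Release, Busy}.
States satisfying EG (E[busy ∧ ¬grant U ack]): {Release, Busy}.

{Release, Busy}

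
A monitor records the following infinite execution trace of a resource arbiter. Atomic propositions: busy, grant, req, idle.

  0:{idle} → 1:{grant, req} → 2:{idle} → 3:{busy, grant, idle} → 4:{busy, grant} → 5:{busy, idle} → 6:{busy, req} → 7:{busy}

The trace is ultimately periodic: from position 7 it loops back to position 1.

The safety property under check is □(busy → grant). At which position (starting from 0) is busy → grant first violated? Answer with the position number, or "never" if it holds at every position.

Check busy → grant at each position in order: 0 ✓, 1 ✓, 2 ✓, 3 ✓, 4 ✓.
At position 5 the labels are {busy, idle}, so busy → grant is false there. This is the first violation.

5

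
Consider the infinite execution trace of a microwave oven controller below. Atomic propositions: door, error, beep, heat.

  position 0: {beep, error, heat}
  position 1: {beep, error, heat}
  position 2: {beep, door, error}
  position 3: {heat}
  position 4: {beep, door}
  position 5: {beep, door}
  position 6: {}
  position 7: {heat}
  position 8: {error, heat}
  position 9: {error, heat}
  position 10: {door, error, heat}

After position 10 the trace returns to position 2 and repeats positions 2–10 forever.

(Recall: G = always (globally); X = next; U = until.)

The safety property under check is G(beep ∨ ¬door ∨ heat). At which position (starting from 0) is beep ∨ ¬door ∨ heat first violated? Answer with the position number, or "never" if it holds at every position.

never

beep ∨ ¬door ∨ heat holds at every position 0..10, and those are all the positions the trace ever visits, so the invariant G(beep ∨ ¬door ∨ heat) is never violated.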